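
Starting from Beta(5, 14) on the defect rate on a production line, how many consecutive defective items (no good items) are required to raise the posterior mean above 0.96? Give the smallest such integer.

After k defective items and 0 good items the posterior is Beta(5+k, 14), with mean (5+k)/(5+14+k).
Set (5+k)/(19+k) > 0.96 and solve: k > (0.96·19 − 5)/(1 − 0.96) = 331.000.
The smallest integer exceeding 331.000 is 332.

k = 332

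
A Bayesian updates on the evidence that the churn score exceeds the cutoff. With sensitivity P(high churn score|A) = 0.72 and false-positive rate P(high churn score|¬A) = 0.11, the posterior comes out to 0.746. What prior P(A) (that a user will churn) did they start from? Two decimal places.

In odds form, posterior odds = prior odds × likelihood ratio, so prior odds = posterior odds ÷ LR.
Posterior odds = 0.746/(1−0.746) = 2.9370. LR = 0.72/0.11 = 6.5455.
Prior odds = 2.9370/6.5455 = 0.4487, so P(A) = 0.4487/(1+0.4487) ≈ 0.31.

P(A) = 0.31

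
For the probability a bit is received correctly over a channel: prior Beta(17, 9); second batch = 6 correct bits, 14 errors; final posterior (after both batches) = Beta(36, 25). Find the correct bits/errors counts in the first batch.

Because Beta–binomial updating is additive in the counts, the combined data contributed (α_post−α_prior, β_post−β_prior) successes and failures.
Total across both batches: 36−17=19 correct bits, 25−9=16 errors.
Subtract the second batch: 19−6=13 correct bits and 16−14=2 errors.

13 correct bits and 2 errors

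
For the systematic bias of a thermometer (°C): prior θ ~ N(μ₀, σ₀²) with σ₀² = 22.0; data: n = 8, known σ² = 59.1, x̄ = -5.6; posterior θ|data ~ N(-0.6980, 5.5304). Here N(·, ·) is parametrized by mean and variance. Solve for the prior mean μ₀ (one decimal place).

The posterior mean is a precision-weighted average: μ_n = (τ₀μ₀ + τ_data·x̄)/(τ₀+τ_data), with τ₀=1/σ₀² and τ_data=n/σ².
Here τ₀ = 1/22.0 = 0.045455 and τ_data = 8/59.1 = 0.135364, so τ_n = 0.180819.
Rearranging for μ₀: μ₀ = (μ_n·τ_n − τ_data·x̄)/τ₀ = (-0.6980·0.180819 − 0.135364·-5.6) / 0.045455 = 0.631827/0.045455 ≈ 13.9.

μ₀ = 13.9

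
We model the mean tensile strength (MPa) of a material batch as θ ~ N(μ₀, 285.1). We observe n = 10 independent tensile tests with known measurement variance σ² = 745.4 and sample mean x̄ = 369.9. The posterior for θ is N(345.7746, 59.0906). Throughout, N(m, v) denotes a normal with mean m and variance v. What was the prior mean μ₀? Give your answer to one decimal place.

μ₀ = 253.5

The posterior mean is a precision-weighted average: μ_n = (τ₀μ₀ + τ_data·x̄)/(τ₀+τ_data), with τ₀=1/σ₀² and τ_data=n/σ².
Here τ₀ = 1/285.1 = 0.003508 and τ_data = 10/745.4 = 0.013416, so τ_n = 0.016924.
Rearranging for μ₀: μ₀ = (μ_n·τ_n − τ_data·x̄)/τ₀ = (345.7746·0.016924 − 0.013416·369.9) / 0.003508 = 0.889311/0.003508 ≈ 253.5.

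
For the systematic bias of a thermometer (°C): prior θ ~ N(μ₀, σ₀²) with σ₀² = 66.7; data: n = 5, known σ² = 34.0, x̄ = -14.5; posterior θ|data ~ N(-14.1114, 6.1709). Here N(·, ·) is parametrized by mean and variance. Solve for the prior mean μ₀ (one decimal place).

μ₀ = -10.3

With known observation variance, the Normal–Normal posterior has precision τ_n = τ₀ + n/σ² and mean μ_n = (τ₀μ₀ + (n/σ²)x̄)/τ_n.
Here τ₀ = 1/66.7 = 0.014993 and τ_data = 5/34.0 = 0.147059, so τ_n = 0.162052.
Rearranging for μ₀: μ₀ = (μ_n·τ_n − τ_data·x̄)/τ₀ = (-14.1114·0.162052 − 0.147059·-14.5) / 0.014993 = -0.154425/0.014993 ≈ -10.3.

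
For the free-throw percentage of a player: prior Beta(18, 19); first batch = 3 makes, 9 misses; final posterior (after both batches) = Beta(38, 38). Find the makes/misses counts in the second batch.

Because Beta–binomial updating is additive in the counts, the combined data contributed (α_post−α_prior, β_post−β_prior) successes and failures.
Total across both batches: 38−18=20 makes, 38−19=19 misses.
Subtract the first batch: 20−3=17 makes and 19−9=10 misses.

17 makes and 10 misses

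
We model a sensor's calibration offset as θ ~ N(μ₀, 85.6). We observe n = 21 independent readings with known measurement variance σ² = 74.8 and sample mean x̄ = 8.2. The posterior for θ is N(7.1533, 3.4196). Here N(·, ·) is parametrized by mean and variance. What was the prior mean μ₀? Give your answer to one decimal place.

With known observation variance, the Normal–Normal posterior has precision τ_n = τ₀ + n/σ² and mean μ_n = (τ₀μ₀ + (n/σ²)x̄)/τ_n.
Here τ₀ = 1/85.6 = 0.011682 and τ_data = 21/74.8 = 0.280749, so τ_n = 0.292431.
Rearranging for μ₀: μ₀ = (μ_n·τ_n − τ_data·x̄)/τ₀ = (7.1533·0.292431 − 0.280749·8.2) / 0.011682 = -0.210295/0.011682 ≈ -18.0.

μ₀ = -18.0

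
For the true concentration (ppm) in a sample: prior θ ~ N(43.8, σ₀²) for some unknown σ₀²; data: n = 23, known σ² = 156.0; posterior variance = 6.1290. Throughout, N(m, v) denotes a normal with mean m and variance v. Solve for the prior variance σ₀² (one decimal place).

For the Normal–Normal model with known σ², precisions add: τ_n = τ₀ + n/σ².
So 1/σ₀² = 1/6.1290 − 23/156.0 = 0.163159 − 0.147436 = 0.015723.
Hence σ₀² = 1/0.015723 ≈ 63.6.

σ₀² = 63.6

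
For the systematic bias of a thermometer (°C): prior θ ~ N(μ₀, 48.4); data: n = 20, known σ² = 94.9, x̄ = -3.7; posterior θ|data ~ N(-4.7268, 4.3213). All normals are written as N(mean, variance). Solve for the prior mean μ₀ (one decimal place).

With known observation variance, the Normal–Normal posterior has precision τ_n = τ₀ + n/σ² and mean μ_n = (τ₀μ₀ + (n/σ²)x̄)/τ_n.
Here τ₀ = 1/48.4 = 0.020661 and τ_data = 20/94.9 = 0.210748, so τ_n = 0.231409.
Rearranging for μ₀: μ₀ = (μ_n·τ_n − τ_data·x̄)/τ₀ = (-4.7268·0.231409 − 0.210748·-3.7) / 0.020661 = -0.314056/0.020661 ≈ -15.2.

μ₀ = -15.2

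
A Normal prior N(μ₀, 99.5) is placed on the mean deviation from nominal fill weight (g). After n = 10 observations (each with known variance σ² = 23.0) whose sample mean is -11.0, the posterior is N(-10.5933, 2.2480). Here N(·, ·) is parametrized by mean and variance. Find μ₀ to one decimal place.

With known observation variance, the Normal–Normal posterior has precision τ_n = τ₀ + n/σ² and mean μ_n = (τ₀μ₀ + (n/σ²)x̄)/τ_n.
Here τ₀ = 1/99.5 = 0.010050 and τ_data = 10/23.0 = 0.434783, so τ_n = 0.444833.
Rearranging for μ₀: μ₀ = (μ_n·τ_n − τ_data·x̄)/τ₀ = (-10.5933·0.444833 − 0.434783·-11.0) / 0.010050 = 0.070364/0.010050 ≈ 7.0.

μ₀ = 7.0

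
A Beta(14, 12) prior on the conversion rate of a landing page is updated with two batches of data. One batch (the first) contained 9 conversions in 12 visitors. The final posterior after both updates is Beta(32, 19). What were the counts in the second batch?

9 conversions and 4 bounces

Sequential conjugate updates are equivalent to a single update on the pooled data, so total successes = posterior α − prior α and total failures = posterior β − prior β.
Total across both batches: 32−14=18 conversions, 19−12=7 bounces.
Subtract the first batch: 18−9=9 conversions and 7−3=4 bounces.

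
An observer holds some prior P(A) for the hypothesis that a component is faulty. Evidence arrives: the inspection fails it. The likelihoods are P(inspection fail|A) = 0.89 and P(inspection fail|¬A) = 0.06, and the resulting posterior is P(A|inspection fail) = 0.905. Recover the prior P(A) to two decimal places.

In odds form, posterior odds = prior odds × likelihood ratio, so prior odds = posterior odds ÷ LR.
Posterior odds = 0.905/(1−0.905) = 9.5263. LR = 0.89/0.06 = 14.8333.
Prior odds = 9.5263/14.8333 = 0.6422, so P(A) = 0.6422/(1+0.6422) ≈ 0.39.

P(A) = 0.39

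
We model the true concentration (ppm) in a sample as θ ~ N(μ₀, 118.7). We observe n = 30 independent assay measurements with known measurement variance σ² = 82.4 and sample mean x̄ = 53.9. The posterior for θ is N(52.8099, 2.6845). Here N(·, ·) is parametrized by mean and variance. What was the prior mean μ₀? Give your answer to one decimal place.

μ₀ = 5.7

With known observation variance, the Normal–Normal posterior has precision τ_n = τ₀ + n/σ² and mean μ_n = (τ₀μ₀ + (n/σ²)x̄)/τ_n.
Here τ₀ = 1/118.7 = 0.008425 and τ_data = 30/82.4 = 0.364078, so τ_n = 0.372503.
Rearranging for μ₀: μ₀ = (μ_n·τ_n − τ_data·x̄)/τ₀ = (52.8099·0.372503 − 0.364078·53.9) / 0.008425 = 0.048042/0.008425 ≈ 5.7.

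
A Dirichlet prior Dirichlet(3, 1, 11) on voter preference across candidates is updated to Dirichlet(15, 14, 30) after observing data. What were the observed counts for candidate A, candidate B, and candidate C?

For a Dirichlet(α) prior with multinomial counts c, the posterior is Dirichlet(α + c) componentwise.
Counts are posterior − prior componentwise: 15−3=12, 14−1=13, 30−11=19.

counts (12, 13, 19)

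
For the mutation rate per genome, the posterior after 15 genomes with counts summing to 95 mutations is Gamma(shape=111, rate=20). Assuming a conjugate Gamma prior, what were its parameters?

Gamma(shape=16, rate=5)

Gamma–Poisson conjugacy: posterior shape = α + Σxᵢ, posterior rate = β + n.
So α = 111 − 95 = 16 and β = 20 − 15 = 5.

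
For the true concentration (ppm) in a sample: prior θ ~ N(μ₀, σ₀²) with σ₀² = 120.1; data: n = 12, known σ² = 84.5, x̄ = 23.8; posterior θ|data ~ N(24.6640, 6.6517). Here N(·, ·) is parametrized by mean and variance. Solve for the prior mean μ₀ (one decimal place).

With known observation variance, the Normal–Normal posterior has precision τ_n = τ₀ + n/σ² and mean μ_n = (τ₀μ₀ + (n/σ²)x̄)/τ_n.
Here τ₀ = 1/120.1 = 0.008326 and τ_data = 12/84.5 = 0.142012, so τ_n = 0.150338.
Rearranging for μ₀: μ₀ = (μ_n·τ_n − τ_data·x̄)/τ₀ = (24.6640·0.150338 − 0.142012·23.8) / 0.008326 = 0.328051/0.008326 ≈ 39.4.

μ₀ = 39.4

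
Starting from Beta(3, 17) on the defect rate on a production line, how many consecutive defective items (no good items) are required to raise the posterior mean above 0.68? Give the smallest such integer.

After k defective items and 0 good items the posterior is Beta(3+k, 17), with mean (3+k)/(3+17+k).
Set (3+k)/(20+k) > 0.68 and solve: k > (0.68·20 − 3)/(1 − 0.68) = 33.125.
The smallest integer exceeding 33.125 is 34, and checking k=34: (37)/(54) = 0.6852 > 0.68.

k = 34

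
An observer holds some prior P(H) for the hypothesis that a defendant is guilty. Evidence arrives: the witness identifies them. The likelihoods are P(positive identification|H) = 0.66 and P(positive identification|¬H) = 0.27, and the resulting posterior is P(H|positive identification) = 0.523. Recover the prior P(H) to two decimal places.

Bayes' rule in odds form gives O(H|E) = O(H)·[P(E|H)/P(E|¬H)], hence O(H) = O(H|E)/LR.
Posterior odds = 0.523/(1−0.523) = 1.0964. LR = 0.66/0.27 = 2.4444.
Prior odds = 1.0964/2.4444 = 0.4485, so P(H) = 0.4485/(1+0.4485) ≈ 0.31.

P(H) = 0.31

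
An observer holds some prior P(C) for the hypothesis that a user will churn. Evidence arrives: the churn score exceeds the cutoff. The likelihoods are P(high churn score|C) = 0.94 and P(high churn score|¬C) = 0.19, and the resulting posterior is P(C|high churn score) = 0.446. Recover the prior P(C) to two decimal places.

P(C) = 0.14

In odds form, posterior odds = prior odds × likelihood ratio, so prior odds = posterior odds ÷ LR.
Posterior odds = 0.446/(1−0.446) = 0.8051. LR = 0.94/0.19 = 4.9474.
Prior odds = 0.8051/4.9474 = 0.1627, so P(C) = 0.1627/(1+0.1627) ≈ 0.14.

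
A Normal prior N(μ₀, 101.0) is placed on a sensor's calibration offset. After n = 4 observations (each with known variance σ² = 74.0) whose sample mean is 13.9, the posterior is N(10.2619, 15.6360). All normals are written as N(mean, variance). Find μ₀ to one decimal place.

μ₀ = -9.6

With known observation variance, the Normal–Normal posterior has precision τ_n = τ₀ + n/σ² and mean μ_n = (τ₀μ₀ + (n/σ²)x̄)/τ_n.
Here τ₀ = 1/101.0 = 0.009901 and τ_data = 4/74.0 = 0.054054, so τ_n = 0.063955.
Rearranging for μ₀: μ₀ = (μ_n·τ_n − τ_data·x̄)/τ₀ = (10.2619·0.063955 − 0.054054·13.9) / 0.009901 = -0.095051/0.009901 ≈ -9.6.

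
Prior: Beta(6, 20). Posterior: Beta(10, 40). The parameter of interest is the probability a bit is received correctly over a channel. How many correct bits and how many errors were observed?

Under Beta–binomial conjugacy the posterior parameters are (a+s, b+f).
So s = 10 − 6 = 4 and f = 40 − 20 = 20.

4 correct bits and 20 errors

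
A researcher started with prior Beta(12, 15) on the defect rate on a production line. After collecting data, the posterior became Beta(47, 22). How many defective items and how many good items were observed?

35 defective items and 7 good items

Under Beta–binomial conjugacy the posterior parameters are (a+s, b+f).
So s = 47 − 12 = 35 and f = 22 − 15 = 7.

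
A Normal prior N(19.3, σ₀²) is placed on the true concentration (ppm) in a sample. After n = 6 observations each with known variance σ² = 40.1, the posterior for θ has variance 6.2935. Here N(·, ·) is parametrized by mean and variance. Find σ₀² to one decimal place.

σ₀² = 107.9

Posterior precision equals prior precision plus data precision: 1/σ_n² = 1/σ₀² + n/σ².
So 1/σ₀² = 1/6.2935 − 6/40.1 = 0.158894 − 0.149626 = 0.009268.
Hence σ₀² = 1/0.009268 ≈ 107.9.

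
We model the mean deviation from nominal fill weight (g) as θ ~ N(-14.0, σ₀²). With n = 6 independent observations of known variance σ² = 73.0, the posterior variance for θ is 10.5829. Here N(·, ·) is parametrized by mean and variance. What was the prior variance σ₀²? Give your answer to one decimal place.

For the Normal–Normal model with known σ², precisions add: τ_n = τ₀ + n/σ².
So 1/σ₀² = 1/10.5829 − 6/73.0 = 0.094492 − 0.082192 = 0.012300.
Hence σ₀² = 1/0.012300 ≈ 81.3.

σ₀² = 81.3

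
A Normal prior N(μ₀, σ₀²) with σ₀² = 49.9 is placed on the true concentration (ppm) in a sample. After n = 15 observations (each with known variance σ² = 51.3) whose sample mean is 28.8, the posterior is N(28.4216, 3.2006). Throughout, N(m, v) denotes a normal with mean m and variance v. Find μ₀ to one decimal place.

μ₀ = 22.9

The posterior mean is a precision-weighted average: μ_n = (τ₀μ₀ + τ_data·x̄)/(τ₀+τ_data), with τ₀=1/σ₀² and τ_data=n/σ².
Here τ₀ = 1/49.9 = 0.020040 and τ_data = 15/51.3 = 0.292398, so τ_n = 0.312438.
Rearranging for μ₀: μ₀ = (μ_n·τ_n − τ_data·x̄)/τ₀ = (28.4216·0.312438 − 0.292398·28.8) / 0.020040 = 0.458925/0.020040 ≈ 22.9.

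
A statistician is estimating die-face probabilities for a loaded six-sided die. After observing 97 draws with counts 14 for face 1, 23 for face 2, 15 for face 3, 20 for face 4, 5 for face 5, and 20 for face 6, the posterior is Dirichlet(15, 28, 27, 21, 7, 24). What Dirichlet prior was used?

Dirichlet(1, 5, 12, 1, 2, 4)

For a Dirichlet(α) prior with multinomial counts c, the posterior is Dirichlet(α + c) componentwise.
Subtract each count from the matching posterior parameter: 15−14=1, 28−23=5, 27−15=12, 21−20=1, 7−5=2, 24−20=4.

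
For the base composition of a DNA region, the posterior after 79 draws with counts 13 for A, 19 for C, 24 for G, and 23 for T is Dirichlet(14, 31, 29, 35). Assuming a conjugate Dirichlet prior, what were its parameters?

Dirichlet(1, 12, 5, 12)

For a Dirichlet(α) prior with multinomial counts c, the posterior is Dirichlet(α + c) componentwise.
Subtract each count from the matching posterior parameter: 14−13=1, 31−19=12, 29−24=5, 35−23=12.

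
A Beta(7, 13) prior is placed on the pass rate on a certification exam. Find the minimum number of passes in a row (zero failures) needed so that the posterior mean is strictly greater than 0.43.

k = 3

After k passes and 0 failures the posterior is Beta(7+k, 13), with mean (7+k)/(7+13+k).
Set (7+k)/(20+k) > 0.43 and solve: k > (0.43·20 − 7)/(1 − 0.43) = 2.807.
The smallest integer exceeding 2.807 is 3.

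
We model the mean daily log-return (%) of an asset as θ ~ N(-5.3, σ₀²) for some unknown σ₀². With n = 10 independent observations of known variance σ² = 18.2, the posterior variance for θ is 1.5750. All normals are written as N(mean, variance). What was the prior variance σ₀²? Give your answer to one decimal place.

Posterior precision equals prior precision plus data precision: 1/σ_n² = 1/σ₀² + n/σ².
So 1/σ₀² = 1/1.5750 − 10/18.2 = 0.634921 − 0.549451 = 0.085470.
Hence σ₀² = 1/0.085470 ≈ 11.7.

σ₀² = 11.7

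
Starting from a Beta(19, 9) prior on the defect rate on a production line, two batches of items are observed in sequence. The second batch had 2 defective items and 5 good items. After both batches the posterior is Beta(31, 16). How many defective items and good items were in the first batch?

10 defective items and 2 good items

Because Beta–binomial updating is additive in the counts, the combined data contributed (α_post−α_prior, β_post−β_prior) successes and failures.
Total across both batches: 31−19=12 defective items, 16−9=7 good items.
Subtract the second batch: 12−2=10 defective items and 7−5=2 good items.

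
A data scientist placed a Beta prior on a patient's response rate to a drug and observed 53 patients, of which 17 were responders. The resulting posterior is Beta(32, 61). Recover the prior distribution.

A Beta(a, b) prior with s successes and f failures in binomial data gives a Beta(a+s, b+f) posterior.
Subtract the data counts: 32−17=15, 61−36=25.

Beta(15, 25)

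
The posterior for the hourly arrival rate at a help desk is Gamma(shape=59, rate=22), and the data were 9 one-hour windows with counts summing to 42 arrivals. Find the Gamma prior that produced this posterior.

Gamma(shape=17, rate=13)

A Gamma(α, β) prior (rate parametrization) on a Poisson rate with n observations summing to S gives posterior Gamma(α+S, β+n).
So α = 59 − 42 = 17 and β = 22 − 9 = 13.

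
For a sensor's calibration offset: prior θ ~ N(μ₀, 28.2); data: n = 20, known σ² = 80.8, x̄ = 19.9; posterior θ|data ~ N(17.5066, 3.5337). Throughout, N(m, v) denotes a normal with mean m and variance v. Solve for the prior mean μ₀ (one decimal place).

μ₀ = 0.8

The posterior mean is a precision-weighted average: μ_n = (τ₀μ₀ + τ_data·x̄)/(τ₀+τ_data), with τ₀=1/σ₀² and τ_data=n/σ².
Here τ₀ = 1/28.2 = 0.035461 and τ_data = 20/80.8 = 0.247525, so τ_n = 0.282986.
Rearranging for μ₀: μ₀ = (μ_n·τ_n − τ_data·x̄)/τ₀ = (17.5066·0.282986 − 0.247525·19.9) / 0.035461 = 0.028375/0.035461 ≈ 0.8.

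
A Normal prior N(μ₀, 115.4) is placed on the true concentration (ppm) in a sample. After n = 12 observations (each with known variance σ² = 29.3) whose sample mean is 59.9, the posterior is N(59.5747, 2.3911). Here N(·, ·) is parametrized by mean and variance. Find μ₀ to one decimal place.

The posterior mean is a precision-weighted average: μ_n = (τ₀μ₀ + τ_data·x̄)/(τ₀+τ_data), with τ₀=1/σ₀² and τ_data=n/σ².
Here τ₀ = 1/115.4 = 0.008666 and τ_data = 12/29.3 = 0.409556, so τ_n = 0.418222.
Rearranging for μ₀: μ₀ = (μ_n·τ_n − τ_data·x̄)/τ₀ = (59.5747·0.418222 − 0.409556·59.9) / 0.008666 = 0.383046/0.008666 ≈ 44.2.

μ₀ = 44.2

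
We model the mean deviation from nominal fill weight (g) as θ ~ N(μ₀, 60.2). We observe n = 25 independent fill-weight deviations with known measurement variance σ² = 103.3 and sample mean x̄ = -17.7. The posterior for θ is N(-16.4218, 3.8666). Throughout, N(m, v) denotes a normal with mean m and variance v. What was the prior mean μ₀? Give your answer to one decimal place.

With known observation variance, the Normal–Normal posterior has precision τ_n = τ₀ + n/σ² and mean μ_n = (τ₀μ₀ + (n/σ²)x̄)/τ_n.
Here τ₀ = 1/60.2 = 0.016611 and τ_data = 25/103.3 = 0.242014, so τ_n = 0.258625.
Rearranging for μ₀: μ₀ = (μ_n·τ_n − τ_data·x̄)/τ₀ = (-16.4218·0.258625 − 0.242014·-17.7) / 0.016611 = 0.036560/0.016611 ≈ 2.2.

μ₀ = 2.2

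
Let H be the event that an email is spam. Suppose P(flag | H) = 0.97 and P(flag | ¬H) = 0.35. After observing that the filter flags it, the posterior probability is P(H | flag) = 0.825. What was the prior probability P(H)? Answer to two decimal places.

In odds form, posterior odds = prior odds × likelihood ratio, so prior odds = posterior odds ÷ LR.
Posterior odds = 0.825/(1−0.825) = 4.7143. LR = 0.97/0.35 = 2.7714.
Prior odds = 4.7143/2.7714 = 1.7011, so P(H) = 1.7011/(1+1.7011) ≈ 0.63.

P(H) = 0.63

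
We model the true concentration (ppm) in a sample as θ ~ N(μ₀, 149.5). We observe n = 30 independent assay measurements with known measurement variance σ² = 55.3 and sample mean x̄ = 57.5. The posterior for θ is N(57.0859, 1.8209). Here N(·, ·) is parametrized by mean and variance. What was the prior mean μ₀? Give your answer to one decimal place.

With known observation variance, the Normal–Normal posterior has precision τ_n = τ₀ + n/σ² and mean μ_n = (τ₀μ₀ + (n/σ²)x̄)/τ_n.
Here τ₀ = 1/149.5 = 0.006689 and τ_data = 30/55.3 = 0.542495, so τ_n = 0.549184.
Rearranging for μ₀: μ₀ = (μ_n·τ_n − τ_data·x̄)/τ₀ = (57.0859·0.549184 − 0.542495·57.5) / 0.006689 = 0.157200/0.006689 ≈ 23.5.

μ₀ = 23.5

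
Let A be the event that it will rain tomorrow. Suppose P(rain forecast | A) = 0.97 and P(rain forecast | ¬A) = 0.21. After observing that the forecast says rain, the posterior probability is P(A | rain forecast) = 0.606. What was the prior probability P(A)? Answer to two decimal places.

P(A) = 0.25

In odds form, posterior odds = prior odds × likelihood ratio, so prior odds = posterior odds ÷ LR.
Posterior odds = 0.606/(1−0.606) = 1.5381. LR = 0.97/0.21 = 4.6190.
Prior odds = 1.5381/4.6190 = 0.3330, so P(A) = 0.3330/(1+0.3330) ≈ 0.25.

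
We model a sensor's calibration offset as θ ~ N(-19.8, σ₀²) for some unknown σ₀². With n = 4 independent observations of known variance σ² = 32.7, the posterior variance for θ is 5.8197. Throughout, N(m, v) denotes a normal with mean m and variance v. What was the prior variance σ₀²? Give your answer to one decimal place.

For the Normal–Normal model with known σ², precisions add: τ_n = τ₀ + n/σ².
So 1/σ₀² = 1/5.8197 − 4/32.7 = 0.171830 − 0.122324 = 0.049506.
Hence σ₀² = 1/0.049506 ≈ 20.2.

σ₀² = 20.2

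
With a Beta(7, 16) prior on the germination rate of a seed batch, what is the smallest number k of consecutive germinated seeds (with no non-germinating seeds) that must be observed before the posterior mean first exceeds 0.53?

After k germinated seeds and 0 non-germinating seeds the posterior is Beta(7+k, 16), with mean (7+k)/(7+16+k).
Set (7+k)/(23+k) > 0.53 and solve: k > (0.53·23 − 7)/(1 − 0.53) = 11.043.
The smallest integer exceeding 11.043 is 12.

k = 12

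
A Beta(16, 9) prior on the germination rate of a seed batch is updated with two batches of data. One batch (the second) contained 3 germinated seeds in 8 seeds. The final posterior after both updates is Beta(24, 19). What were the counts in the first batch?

5 germinated seeds and 5 non-germinating seeds

Sequential conjugate updates are equivalent to a single update on the pooled data, so total successes = posterior α − prior α and total failures = posterior β − prior β.
Total across both batches: 24−16=8 germinated seeds, 19−9=10 non-germinating seeds.
Subtract the second batch: 8−3=5 germinated seeds and 10−5=5 non-germinating seeds.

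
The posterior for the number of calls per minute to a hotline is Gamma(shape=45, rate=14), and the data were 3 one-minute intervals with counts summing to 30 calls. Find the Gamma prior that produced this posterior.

Gamma(shape=15, rate=11)

Gamma–Poisson conjugacy: posterior shape = α + Σxᵢ, posterior rate = β + n.
So α = 45 − 30 = 15 and β = 14 − 3 = 11.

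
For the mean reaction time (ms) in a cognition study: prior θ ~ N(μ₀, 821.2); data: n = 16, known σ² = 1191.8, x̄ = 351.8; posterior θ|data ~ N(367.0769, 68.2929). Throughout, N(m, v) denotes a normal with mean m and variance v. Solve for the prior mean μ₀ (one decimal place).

The posterior mean is a precision-weighted average: μ_n = (τ₀μ₀ + τ_data·x̄)/(τ₀+τ_data), with τ₀=1/σ₀² and τ_data=n/σ².
Here τ₀ = 1/821.2 = 0.001218 and τ_data = 16/1191.8 = 0.013425, so τ_n = 0.014643.
Rearranging for μ₀: μ₀ = (μ_n·τ_n − τ_data·x̄)/τ₀ = (367.0769·0.014643 − 0.013425·351.8) / 0.001218 = 0.652192/0.001218 ≈ 535.5.

μ₀ = 535.5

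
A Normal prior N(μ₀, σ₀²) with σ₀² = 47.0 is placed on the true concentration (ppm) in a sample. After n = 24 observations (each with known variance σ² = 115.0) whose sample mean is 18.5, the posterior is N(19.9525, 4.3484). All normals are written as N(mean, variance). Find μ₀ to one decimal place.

The posterior mean is a precision-weighted average: μ_n = (τ₀μ₀ + τ_data·x̄)/(τ₀+τ_data), with τ₀=1/σ₀² and τ_data=n/σ².
Here τ₀ = 1/47.0 = 0.021277 and τ_data = 24/115.0 = 0.208696, so τ_n = 0.229973.
Rearranging for μ₀: μ₀ = (μ_n·τ_n − τ_data·x̄)/τ₀ = (19.9525·0.229973 − 0.208696·18.5) / 0.021277 = 0.727660/0.021277 ≈ 34.2.

μ₀ = 34.2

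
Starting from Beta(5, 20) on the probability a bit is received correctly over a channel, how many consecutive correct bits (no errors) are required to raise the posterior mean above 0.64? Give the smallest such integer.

k = 31

After k correct bits and 0 errors the posterior is Beta(5+k, 20), with mean (5+k)/(5+20+k).
Set (5+k)/(25+k) > 0.64 and solve: k > (0.64·25 − 5)/(1 − 0.64) = 30.556.
The smallest integer exceeding 30.556 is 31.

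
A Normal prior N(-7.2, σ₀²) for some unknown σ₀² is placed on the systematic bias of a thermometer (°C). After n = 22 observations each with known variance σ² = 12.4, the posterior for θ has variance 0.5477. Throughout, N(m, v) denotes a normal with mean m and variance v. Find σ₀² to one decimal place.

For the Normal–Normal model with known σ², precisions add: τ_n = τ₀ + n/σ².
So 1/σ₀² = 1/0.5477 − 22/12.4 = 1.825817 − 1.774194 = 0.051623.
Hence σ₀² = 1/0.051623 ≈ 19.4.

σ₀² = 19.4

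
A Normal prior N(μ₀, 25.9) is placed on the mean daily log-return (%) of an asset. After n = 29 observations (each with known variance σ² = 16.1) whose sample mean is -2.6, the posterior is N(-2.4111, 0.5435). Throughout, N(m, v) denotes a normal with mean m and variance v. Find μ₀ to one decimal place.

With known observation variance, the Normal–Normal posterior has precision τ_n = τ₀ + n/σ² and mean μ_n = (τ₀μ₀ + (n/σ²)x̄)/τ_n.
Here τ₀ = 1/25.9 = 0.038610 and τ_data = 29/16.1 = 1.801242, so τ_n = 1.839852.
Rearranging for μ₀: μ₀ = (μ_n·τ_n − τ_data·x̄)/τ₀ = (-2.4111·1.839852 − 1.801242·-2.6) / 0.038610 = 0.247162/0.038610 ≈ 6.4.

μ₀ = 6.4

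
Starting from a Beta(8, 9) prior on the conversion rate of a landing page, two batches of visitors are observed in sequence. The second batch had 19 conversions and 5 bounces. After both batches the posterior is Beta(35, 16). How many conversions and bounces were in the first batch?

8 conversions and 2 bounces

Sequential conjugate updates are equivalent to a single update on the pooled data, so total successes = posterior α − prior α and total failures = posterior β − prior β.
Total across both batches: 35−8=27 conversions, 16−9=7 bounces.
Subtract the second batch: 27−19=8 conversions and 7−5=2 bounces.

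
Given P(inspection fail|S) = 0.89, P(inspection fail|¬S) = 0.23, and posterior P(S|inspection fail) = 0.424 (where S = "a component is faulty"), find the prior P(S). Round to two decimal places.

Bayes' rule in odds form gives O(S|E) = O(S)·[P(E|S)/P(E|¬S)], hence O(S) = O(S|E)/LR.
Posterior odds = 0.424/(1−0.424) = 0.7361. LR = 0.89/0.23 = 3.8696.
Prior odds = 0.7361/3.8696 = 0.1902, so P(S) = 0.1902/(1+0.1902) ≈ 0.16.

P(S) = 0.16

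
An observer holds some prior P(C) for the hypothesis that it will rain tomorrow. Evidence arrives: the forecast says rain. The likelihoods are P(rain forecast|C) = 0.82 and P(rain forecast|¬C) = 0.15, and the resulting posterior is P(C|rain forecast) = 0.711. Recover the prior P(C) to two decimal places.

Bayes' rule in odds form gives O(C|E) = O(C)·[P(E|C)/P(E|¬C)], hence O(C) = O(C|E)/LR.
Posterior odds = 0.711/(1−0.711) = 2.4602. LR = 0.82/0.15 = 5.4667.
Prior odds = 2.4602/5.4667 = 0.4500, so P(C) = 0.4500/(1+0.4500) ≈ 0.31.

P(C) = 0.31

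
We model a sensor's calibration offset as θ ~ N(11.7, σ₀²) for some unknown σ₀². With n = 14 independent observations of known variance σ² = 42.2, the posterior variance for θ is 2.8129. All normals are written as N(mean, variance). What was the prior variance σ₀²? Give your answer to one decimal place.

Posterior precision equals prior precision plus data precision: 1/σ_n² = 1/σ₀² + n/σ².
So 1/σ₀² = 1/2.8129 − 14/42.2 = 0.355505 − 0.331754 = 0.023751.
Hence σ₀² = 1/0.023751 ≈ 42.1.

σ₀² = 42.1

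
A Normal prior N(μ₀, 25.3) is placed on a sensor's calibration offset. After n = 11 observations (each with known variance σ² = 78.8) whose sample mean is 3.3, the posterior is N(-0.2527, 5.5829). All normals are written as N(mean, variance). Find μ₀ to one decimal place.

The posterior mean is a precision-weighted average: μ_n = (τ₀μ₀ + τ_data·x̄)/(τ₀+τ_data), with τ₀=1/σ₀² and τ_data=n/σ².
Here τ₀ = 1/25.3 = 0.039526 and τ_data = 11/78.8 = 0.139594, so τ_n = 0.179120.
Rearranging for μ₀: μ₀ = (μ_n·τ_n − τ_data·x̄)/τ₀ = (-0.2527·0.179120 − 0.139594·3.3) / 0.039526 = -0.505924/0.039526 ≈ -12.8.

μ₀ = -12.8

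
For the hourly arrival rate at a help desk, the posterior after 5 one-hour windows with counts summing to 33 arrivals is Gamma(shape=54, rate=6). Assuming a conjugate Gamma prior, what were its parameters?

Gamma(shape=21, rate=1)

A Gamma(α, β) prior (rate parametrization) on a Poisson rate with n observations summing to S gives posterior Gamma(α+S, β+n).
So α = 54 − 33 = 21 and β = 6 − 5 = 1.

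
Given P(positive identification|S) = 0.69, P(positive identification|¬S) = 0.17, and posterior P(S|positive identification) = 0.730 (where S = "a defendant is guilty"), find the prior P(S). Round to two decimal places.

P(S) = 0.40

Bayes' rule in odds form gives O(S|E) = O(S)·[P(E|S)/P(E|¬S)], hence O(S) = O(S|E)/LR.
Posterior odds = 0.730/(1−0.730) = 2.7037. LR = 0.69/0.17 = 4.0588.
Prior odds = 2.7037/4.0588 = 0.6661, so P(S) = 0.6661/(1+0.6661) ≈ 0.40.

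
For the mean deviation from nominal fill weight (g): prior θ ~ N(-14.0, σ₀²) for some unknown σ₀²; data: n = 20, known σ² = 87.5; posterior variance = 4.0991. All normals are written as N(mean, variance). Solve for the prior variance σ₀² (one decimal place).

For the Normal–Normal model with known σ², precisions add: τ_n = τ₀ + n/σ².
So 1/σ₀² = 1/4.0991 − 20/87.5 = 0.243956 − 0.228571 = 0.015385.
Hence σ₀² = 1/0.015385 ≈ 65.0.

σ₀² = 65.0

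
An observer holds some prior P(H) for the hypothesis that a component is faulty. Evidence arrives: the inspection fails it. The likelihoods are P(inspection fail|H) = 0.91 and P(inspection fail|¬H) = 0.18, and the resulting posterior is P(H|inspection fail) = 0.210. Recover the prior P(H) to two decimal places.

P(H) = 0.05

In odds form, posterior odds = prior odds × likelihood ratio, so prior odds = posterior odds ÷ LR.
Posterior odds = 0.210/(1−0.210) = 0.2658. LR = 0.91/0.18 = 5.0556.
Prior odds = 0.2658/5.0556 = 0.0526, so P(H) = 0.0526/(1+0.0526) ≈ 0.05.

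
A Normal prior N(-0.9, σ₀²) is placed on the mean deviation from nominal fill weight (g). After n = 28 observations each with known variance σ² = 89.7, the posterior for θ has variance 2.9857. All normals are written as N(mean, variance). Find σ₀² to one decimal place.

Posterior precision equals prior precision plus data precision: 1/σ_n² = 1/σ₀² + n/σ².
So 1/σ₀² = 1/2.9857 − 28/89.7 = 0.334930 − 0.312152 = 0.022778.
Hence σ₀² = 1/0.022778 ≈ 43.9.

σ₀² = 43.9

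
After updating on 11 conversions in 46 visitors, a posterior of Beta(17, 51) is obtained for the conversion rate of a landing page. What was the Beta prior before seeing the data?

A Beta(a, b) prior with s successes and f failures in binomial data gives a Beta(a+s, b+f) posterior.
So a = 17 − 11 = 6 and b = 51 − 35 = 16.

Beta(6, 16)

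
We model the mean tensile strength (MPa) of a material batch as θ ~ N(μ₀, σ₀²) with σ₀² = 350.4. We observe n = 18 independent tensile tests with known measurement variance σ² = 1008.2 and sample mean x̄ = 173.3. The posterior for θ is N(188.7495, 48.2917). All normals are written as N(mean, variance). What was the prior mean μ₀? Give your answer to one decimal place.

With known observation variance, the Normal–Normal posterior has precision τ_n = τ₀ + n/σ² and mean μ_n = (τ₀μ₀ + (n/σ²)x̄)/τ_n.
Here τ₀ = 1/350.4 = 0.002854 and τ_data = 18/1008.2 = 0.017854, so τ_n = 0.020708.
Rearranging for μ₀: μ₀ = (μ_n·τ_n − τ_data·x̄)/τ₀ = (188.7495·0.020708 − 0.017854·173.3) / 0.002854 = 0.814526/0.002854 ≈ 285.4.

μ₀ = 285.4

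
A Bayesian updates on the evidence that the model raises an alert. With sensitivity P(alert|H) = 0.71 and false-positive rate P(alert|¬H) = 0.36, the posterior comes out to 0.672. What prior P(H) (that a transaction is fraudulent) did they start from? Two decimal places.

In odds form, posterior odds = prior odds × likelihood ratio, so prior odds = posterior odds ÷ LR.
Posterior odds = 0.672/(1−0.672) = 2.0488. LR = 0.71/0.36 = 1.9722.
Prior odds = 2.0488/1.9722 = 1.0388, so P(H) = 1.0388/(1+1.0388) ≈ 0.51.

P(H) = 0.51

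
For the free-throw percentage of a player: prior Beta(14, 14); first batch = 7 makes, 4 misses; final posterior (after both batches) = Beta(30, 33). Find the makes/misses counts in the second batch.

Because Beta–binomial updating is additive in the counts, the combined data contributed (α_post−α_prior, β_post−β_prior) successes and failures.
Total across both batches: 30−14=16 makes, 33−14=19 misses.
Subtract the first batch: 16−7=9 makes and 19−4=15 misses.

9 makes and 15 misses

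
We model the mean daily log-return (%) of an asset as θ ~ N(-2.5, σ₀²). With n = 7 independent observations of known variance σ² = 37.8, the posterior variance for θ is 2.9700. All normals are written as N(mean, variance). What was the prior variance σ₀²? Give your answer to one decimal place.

σ₀² = 6.6

For the Normal–Normal model with known σ², precisions add: τ_n = τ₀ + n/σ².
So 1/σ₀² = 1/2.9700 − 7/37.8 = 0.336700 − 0.185185 = 0.151515.
Hence σ₀² = 1/0.151515 ≈ 6.6.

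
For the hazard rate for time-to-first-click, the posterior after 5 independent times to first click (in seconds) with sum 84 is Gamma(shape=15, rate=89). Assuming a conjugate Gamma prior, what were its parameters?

Gamma–exponential conjugacy: posterior shape = α + n, posterior rate = β + Σtᵢ.
So α = 15 − 5 = 10 and β = 89 − 84 = 5.

Gamma(shape=10, rate=5)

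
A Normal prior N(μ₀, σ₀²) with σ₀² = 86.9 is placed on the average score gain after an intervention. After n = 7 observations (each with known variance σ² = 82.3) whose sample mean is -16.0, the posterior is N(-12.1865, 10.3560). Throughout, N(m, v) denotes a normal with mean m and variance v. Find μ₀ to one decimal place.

With known observation variance, the Normal–Normal posterior has precision τ_n = τ₀ + n/σ² and mean μ_n = (τ₀μ₀ + (n/σ²)x̄)/τ_n.
Here τ₀ = 1/86.9 = 0.011507 and τ_data = 7/82.3 = 0.085055, so τ_n = 0.096562.
Rearranging for μ₀: μ₀ = (μ_n·τ_n − τ_data·x̄)/τ₀ = (-12.1865·0.096562 − 0.085055·-16.0) / 0.011507 = 0.184127/0.011507 ≈ 16.0.

μ₀ = 16.0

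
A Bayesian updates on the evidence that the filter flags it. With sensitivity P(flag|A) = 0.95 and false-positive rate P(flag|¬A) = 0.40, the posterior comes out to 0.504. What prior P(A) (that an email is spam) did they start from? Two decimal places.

In odds form, posterior odds = prior odds × likelihood ratio, so prior odds = posterior odds ÷ LR.
Posterior odds = 0.504/(1−0.504) = 1.0161. LR = 0.95/0.40 = 2.3750.
Prior odds = 1.0161/2.3750 = 0.4278, so P(A) = 0.4278/(1+0.4278) ≈ 0.30.

P(A) = 0.30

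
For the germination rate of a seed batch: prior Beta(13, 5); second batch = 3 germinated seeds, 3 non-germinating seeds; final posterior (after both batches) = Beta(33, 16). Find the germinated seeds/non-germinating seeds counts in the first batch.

17 germinated seeds and 8 non-germinating seeds

Sequential conjugate updates are equivalent to a single update on the pooled data, so total successes = posterior α − prior α and total failures = posterior β − prior β.
Total across both batches: 33−13=20 germinated seeds, 16−5=11 non-germinating seeds.
Subtract the second batch: 20−3=17 germinated seeds and 11−3=8 non-germinating seeds.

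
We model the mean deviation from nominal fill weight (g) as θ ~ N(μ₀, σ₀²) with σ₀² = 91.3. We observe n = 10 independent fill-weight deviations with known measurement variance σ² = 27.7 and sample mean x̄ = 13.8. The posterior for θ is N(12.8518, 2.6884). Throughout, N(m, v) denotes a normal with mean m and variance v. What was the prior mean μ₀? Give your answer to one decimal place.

The posterior mean is a precision-weighted average: μ_n = (τ₀μ₀ + τ_data·x̄)/(τ₀+τ_data), with τ₀=1/σ₀² and τ_data=n/σ².
Here τ₀ = 1/91.3 = 0.010953 and τ_data = 10/27.7 = 0.361011, so τ_n = 0.371964.
Rearranging for μ₀: μ₀ = (μ_n·τ_n − τ_data·x̄)/τ₀ = (12.8518·0.371964 − 0.361011·13.8) / 0.010953 = -0.201545/0.010953 ≈ -18.4.

μ₀ = -18.4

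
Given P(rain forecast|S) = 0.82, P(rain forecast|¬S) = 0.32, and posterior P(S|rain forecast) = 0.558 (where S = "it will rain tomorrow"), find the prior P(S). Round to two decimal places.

P(S) = 0.33

In odds form, posterior odds = prior odds × likelihood ratio, so prior odds = posterior odds ÷ LR.
Posterior odds = 0.558/(1−0.558) = 1.2624. LR = 0.82/0.32 = 2.5625.
Prior odds = 1.2624/2.5625 = 0.4926, so P(S) = 0.4926/(1+0.4926) ≈ 0.33.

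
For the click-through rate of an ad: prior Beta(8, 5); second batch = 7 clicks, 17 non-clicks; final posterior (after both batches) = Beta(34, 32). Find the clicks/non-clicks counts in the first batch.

Sequential conjugate updates are equivalent to a single update on the pooled data, so total successes = posterior α − prior α and total failures = posterior β − prior β.
Total across both batches: 34−8=26 clicks, 32−5=27 non-clicks.
Subtract the second batch: 26−7=19 clicks and 27−17=10 non-clicks.

19 clicks and 10 non-clicks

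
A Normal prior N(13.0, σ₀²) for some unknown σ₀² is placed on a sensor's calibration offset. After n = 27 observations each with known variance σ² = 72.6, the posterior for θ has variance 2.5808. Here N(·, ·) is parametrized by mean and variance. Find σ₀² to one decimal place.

For the Normal–Normal model with known σ², precisions add: τ_n = τ₀ + n/σ².
So 1/σ₀² = 1/2.5808 − 27/72.6 = 0.387477 − 0.371901 = 0.015576.
Hence σ₀² = 1/0.015576 ≈ 64.2.

σ₀² = 64.2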